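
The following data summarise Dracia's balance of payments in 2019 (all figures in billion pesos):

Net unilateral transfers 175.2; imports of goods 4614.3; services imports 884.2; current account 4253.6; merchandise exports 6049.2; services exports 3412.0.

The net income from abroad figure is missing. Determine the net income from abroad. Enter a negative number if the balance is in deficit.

Current account = goods balance + services balance + net primary income + net secondary income
Sum of the known components = 4137.9
Net income from abroad = CA - (known components) = 4253.6 - 4137.9 = 115.7

115.7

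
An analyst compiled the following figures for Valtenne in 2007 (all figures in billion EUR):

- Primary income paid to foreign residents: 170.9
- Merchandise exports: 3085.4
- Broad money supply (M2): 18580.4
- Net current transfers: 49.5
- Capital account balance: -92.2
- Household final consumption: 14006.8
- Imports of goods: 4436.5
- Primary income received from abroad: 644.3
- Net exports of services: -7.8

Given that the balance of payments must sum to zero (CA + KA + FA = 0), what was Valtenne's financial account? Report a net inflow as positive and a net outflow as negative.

928.2

Goods balance = 3085.4 - 4436.5 = -1351.1
Services balance = -7.8
Trade balance (goods + services) = -1351.1 + (-7.8) = -1358.9
Net primary income = 644.3 - 170.9 = 473.4
Net secondary income = 49.5
Current account = -1358.9 + 473.4 + 49.5 = -836.0
Financial account = -(-836.0 + (-92.2)) = 928.2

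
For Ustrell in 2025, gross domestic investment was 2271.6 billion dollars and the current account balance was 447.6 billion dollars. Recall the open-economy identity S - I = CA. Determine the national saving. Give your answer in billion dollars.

S - I = CA (net lending to the rest of the world).
S = I + CA = 2271.6 + 447.6 = 2719.2

2719.2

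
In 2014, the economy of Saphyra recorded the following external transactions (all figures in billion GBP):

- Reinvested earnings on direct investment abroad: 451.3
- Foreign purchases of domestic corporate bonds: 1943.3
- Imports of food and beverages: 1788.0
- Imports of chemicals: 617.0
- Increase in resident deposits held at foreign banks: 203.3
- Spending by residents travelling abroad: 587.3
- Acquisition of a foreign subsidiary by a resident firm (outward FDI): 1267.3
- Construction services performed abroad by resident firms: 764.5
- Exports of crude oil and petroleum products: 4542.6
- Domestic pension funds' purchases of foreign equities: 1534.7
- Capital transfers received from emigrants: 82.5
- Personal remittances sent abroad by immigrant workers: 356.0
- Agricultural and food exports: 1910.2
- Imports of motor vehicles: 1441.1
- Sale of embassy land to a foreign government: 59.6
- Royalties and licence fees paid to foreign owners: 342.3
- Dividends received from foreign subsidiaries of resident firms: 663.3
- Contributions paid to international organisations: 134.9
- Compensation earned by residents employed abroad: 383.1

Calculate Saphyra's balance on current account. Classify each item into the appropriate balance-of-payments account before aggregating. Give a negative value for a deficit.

3448.4

Goods: 1910.2 + 4542.6 - 1441.1 - 1788.0 - 617.0 = 2606.7
Services: 764.5 - 587.3 - 342.3 = -165.1
Primary income: 663.3 + 451.3 + 383.1 = 1497.7
Secondary income: -134.9 - 356.0 = -490.9
Current account = 2606.7 + (-165.1) + 1497.7 + (-490.9) = 3448.4
(Excluded from the current account — financial account: foreign purchases of domestic corporate bonds 1943.3, increase in resident deposits held at foreign banks 203.3, acquisition of a foreign subsidiary by a resident firm (outward FDI) 1267.3, domestic pension funds' purchases of foreign equities 1534.7; capital account: capital transfers received from emigrants 82.5, sale of embassy land to a foreign government 59.6.)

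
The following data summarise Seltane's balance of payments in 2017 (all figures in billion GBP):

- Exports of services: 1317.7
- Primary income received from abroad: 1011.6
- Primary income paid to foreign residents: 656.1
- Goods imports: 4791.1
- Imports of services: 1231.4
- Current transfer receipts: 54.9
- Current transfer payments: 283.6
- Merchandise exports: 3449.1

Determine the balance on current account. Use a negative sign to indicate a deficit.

Goods balance = 3449.1 - 4791.1 = -1342.0
Services balance = 1317.7 - 1231.4 = 86.3
Trade balance (goods + services) = -1342.0 + 86.3 = -1255.7
Net primary income = 1011.6 - 656.1 = 355.5
Net secondary income = 54.9 - 283.6 = -228.7
Current account = -1255.7 + 355.5 + (-228.7) = -1128.9

-1128.9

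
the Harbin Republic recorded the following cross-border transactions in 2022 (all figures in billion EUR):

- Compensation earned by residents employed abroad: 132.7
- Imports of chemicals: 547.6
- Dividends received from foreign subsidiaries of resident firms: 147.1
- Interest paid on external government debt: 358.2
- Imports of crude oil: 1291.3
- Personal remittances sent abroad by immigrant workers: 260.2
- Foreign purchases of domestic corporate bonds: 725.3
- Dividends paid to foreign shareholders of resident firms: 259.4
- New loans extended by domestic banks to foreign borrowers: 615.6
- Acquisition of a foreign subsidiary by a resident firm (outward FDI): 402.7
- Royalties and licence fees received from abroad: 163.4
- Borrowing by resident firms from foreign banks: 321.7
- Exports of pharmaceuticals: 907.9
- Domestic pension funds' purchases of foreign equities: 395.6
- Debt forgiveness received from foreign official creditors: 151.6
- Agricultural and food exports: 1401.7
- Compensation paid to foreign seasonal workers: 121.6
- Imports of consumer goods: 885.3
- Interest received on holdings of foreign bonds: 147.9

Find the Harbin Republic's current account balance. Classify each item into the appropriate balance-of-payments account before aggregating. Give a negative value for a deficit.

-822.9

Goods: -885.3 - 547.6 + 907.9 + 1401.7 - 1291.3 = -414.6
Services: 163.4
Primary income: -121.6 - 259.4 + 132.7 + 147.1 - 358.2 + 147.9 = -311.5
Secondary income: -260.2
Current account = (-414.6) + 163.4 + (-311.5) + (-260.2) = -822.9
(Excluded from the current account — financial account: foreign purchases of domestic corporate bonds 725.3, new loans extended by domestic banks to foreign borrowers 615.6, acquisition of a foreign subsidiary by a resident firm (outward FDI) 402.7, borrowing by resident firms from foreign banks 321.7, domestic pension funds' purchases of foreign equities 395.6; capital account: debt forgiveness received from foreign official creditors 151.6.)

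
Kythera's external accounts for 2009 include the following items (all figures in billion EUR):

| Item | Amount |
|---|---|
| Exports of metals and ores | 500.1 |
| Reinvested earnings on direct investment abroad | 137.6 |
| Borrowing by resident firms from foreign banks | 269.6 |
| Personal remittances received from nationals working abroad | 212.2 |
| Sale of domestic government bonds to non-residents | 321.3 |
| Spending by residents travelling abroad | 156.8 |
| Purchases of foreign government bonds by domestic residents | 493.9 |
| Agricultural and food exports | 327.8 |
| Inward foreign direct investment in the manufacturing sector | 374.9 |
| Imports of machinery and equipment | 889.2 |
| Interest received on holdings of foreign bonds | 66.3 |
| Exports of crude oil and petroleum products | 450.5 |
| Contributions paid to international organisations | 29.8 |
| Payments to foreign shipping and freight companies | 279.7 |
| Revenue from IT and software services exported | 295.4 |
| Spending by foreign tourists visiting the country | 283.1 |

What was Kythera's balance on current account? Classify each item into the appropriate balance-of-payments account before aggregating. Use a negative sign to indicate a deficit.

917.5

Goods: 450.5 + 327.8 + 500.1 - 889.2 = 389.2
Services: 283.1 - 156.8 + 295.4 - 279.7 = 142.0
Primary income: 137.6 + 66.3 = 203.9
Secondary income: 212.2 - 29.8 = 182.4
Current account = 389.2 + 142.0 + 203.9 + 182.4 = 917.5
(Excluded from the current account — financial account: borrowing by resident firms from foreign banks 269.6, sale of domestic government bonds to non-residents 321.3, purchases of foreign government bonds by domestic residents 493.9, inward foreign direct investment in the manufacturing sector 374.9.)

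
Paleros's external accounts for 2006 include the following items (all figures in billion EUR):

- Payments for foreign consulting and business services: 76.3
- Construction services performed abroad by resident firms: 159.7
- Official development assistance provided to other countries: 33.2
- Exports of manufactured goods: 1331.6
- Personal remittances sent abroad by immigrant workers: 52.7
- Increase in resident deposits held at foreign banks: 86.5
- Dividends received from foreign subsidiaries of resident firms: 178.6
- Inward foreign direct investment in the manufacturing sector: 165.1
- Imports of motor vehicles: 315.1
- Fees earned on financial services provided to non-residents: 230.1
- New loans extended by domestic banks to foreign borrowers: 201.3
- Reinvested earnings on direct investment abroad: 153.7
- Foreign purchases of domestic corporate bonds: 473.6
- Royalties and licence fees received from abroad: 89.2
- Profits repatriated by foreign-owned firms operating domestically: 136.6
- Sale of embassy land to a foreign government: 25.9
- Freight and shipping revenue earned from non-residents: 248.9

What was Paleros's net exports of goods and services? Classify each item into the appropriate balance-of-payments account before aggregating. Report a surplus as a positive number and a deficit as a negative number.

Goods: 1331.6 - 315.1 = 1016.5
Services: 159.7 + 230.1 + 248.9 - 76.3 + 89.2 = 651.6
Trade balance = 1016.5 + 651.6 = 1668.1
(Excluded from the trade balance — secondary income: official development assistance provided to other countries 33.2, personal remittances sent abroad by immigrant workers 52.7; financial account: increase in resident deposits held at foreign banks 86.5, inward foreign direct investment in the manufacturing sector 165.1, new loans extended by domestic banks to foreign borrowers 201.3, foreign purchases of domestic corporate bonds 473.6; primary income: dividends received from foreign subsidiaries of resident firms 178.6, reinvested earnings on direct investment abroad 153.7, profits repatriated by foreign-owned firms operating domestically 136.6; capital account: sale of embassy land to a foreign government 25.9.)

1668.1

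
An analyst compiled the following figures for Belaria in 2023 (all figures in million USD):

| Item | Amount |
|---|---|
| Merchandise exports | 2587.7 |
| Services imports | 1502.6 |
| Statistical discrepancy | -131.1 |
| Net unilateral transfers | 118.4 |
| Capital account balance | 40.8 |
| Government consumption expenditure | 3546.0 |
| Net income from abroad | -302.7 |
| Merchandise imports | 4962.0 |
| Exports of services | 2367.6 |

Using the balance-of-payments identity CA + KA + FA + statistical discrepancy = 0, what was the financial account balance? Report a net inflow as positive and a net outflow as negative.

Goods balance = 2587.7 - 4962.0 = -2374.3
Services balance = 2367.6 - 1502.6 = 865.0
Trade balance (goods + services) = -2374.3 + 865.0 = -1509.3
Net primary income = -302.7
Net secondary income = 118.4
Current account = -1509.3 + (-302.7) + 118.4 = -1693.6
Financial account = -(-1693.6 + 40.8 + (-131.1)) = 1783.9

1783.9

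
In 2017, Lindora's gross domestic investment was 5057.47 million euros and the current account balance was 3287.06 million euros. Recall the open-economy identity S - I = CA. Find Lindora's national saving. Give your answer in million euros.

S = I + CA = 5057.47 + 3287.06 = 8344.53

8344.53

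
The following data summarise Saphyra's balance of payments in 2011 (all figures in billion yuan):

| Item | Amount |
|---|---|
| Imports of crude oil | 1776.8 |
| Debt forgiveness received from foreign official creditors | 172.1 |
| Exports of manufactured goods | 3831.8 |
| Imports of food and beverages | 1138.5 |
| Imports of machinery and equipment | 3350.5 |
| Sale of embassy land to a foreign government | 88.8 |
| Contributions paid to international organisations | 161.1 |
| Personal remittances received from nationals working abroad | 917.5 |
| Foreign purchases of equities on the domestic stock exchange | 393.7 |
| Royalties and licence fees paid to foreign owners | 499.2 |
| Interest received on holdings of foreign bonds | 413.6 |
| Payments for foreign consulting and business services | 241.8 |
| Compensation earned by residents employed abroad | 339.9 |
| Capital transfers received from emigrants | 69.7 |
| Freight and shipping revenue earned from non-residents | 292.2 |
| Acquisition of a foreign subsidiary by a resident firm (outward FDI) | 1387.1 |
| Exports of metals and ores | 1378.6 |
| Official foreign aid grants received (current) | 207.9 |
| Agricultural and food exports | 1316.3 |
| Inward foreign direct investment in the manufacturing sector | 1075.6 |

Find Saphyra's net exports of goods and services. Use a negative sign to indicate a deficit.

-187.9

Goods: -1776.8 - 3350.5 + 3831.8 + 1316.3 + 1378.6 - 1138.5 = 260.9
Services: -499.2 + 292.2 - 241.8 = -448.8
Trade balance = 260.9 + (-448.8) = -187.9
(Excluded from the trade balance — capital account: debt forgiveness received from foreign official creditors 172.1, sale of embassy land to a foreign government 88.8, capital transfers received from emigrants 69.7; secondary income: contributions paid to international organisations 161.1, personal remittances received from nationals working abroad 917.5, official foreign aid grants received (current) 207.9; financial account: foreign purchases of equities on the domestic stock exchange 393.7, acquisition of a foreign subsidiary by a resident firm (outward FDI) 1387.1, inward foreign direct investment in the manufacturing sector 1075.6; primary income: interest received on holdings of foreign bonds 413.6, compensation earned by residents employed abroad 339.9.)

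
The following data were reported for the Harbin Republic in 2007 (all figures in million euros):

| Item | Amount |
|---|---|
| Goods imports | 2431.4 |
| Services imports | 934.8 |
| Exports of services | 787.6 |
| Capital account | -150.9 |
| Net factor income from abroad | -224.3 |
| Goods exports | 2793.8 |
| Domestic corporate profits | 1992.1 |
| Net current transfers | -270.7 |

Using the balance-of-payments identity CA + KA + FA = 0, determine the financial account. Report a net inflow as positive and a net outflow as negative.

Goods balance = 2793.8 - 2431.4 = 362.4
Services balance = 787.6 - 934.8 = -147.2
Trade balance (goods + services) = 362.4 + (-147.2) = 215.2
Net primary income = -224.3
Net secondary income = -270.7
Current account = 215.2 + (-224.3) + (-270.7) = -279.8
Financial account = -(-279.8 + (-150.9)) = 430.7

430.7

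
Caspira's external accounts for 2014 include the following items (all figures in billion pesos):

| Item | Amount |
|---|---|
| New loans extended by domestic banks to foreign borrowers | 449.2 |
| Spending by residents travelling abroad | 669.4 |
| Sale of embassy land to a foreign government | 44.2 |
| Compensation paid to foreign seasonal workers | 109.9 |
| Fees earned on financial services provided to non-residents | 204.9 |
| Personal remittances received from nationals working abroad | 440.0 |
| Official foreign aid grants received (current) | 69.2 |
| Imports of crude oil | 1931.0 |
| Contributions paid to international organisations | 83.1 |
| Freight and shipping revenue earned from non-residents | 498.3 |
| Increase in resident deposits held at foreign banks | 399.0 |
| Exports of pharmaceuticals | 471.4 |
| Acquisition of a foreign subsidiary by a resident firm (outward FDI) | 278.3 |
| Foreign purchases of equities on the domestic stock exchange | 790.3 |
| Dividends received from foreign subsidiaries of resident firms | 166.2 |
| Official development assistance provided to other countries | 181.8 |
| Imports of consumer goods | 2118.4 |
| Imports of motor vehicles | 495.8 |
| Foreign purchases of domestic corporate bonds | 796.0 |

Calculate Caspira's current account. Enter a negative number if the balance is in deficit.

-3739.4

Goods: -495.8 + 471.4 - 1931.0 - 2118.4 = -4073.8
Services: 204.9 + 498.3 - 669.4 = 33.8
Primary income: 166.2 - 109.9 = 56.3
Secondary income: -181.8 - 83.1 + 440.0 + 69.2 = 244.3
Current account = (-4073.8) + 33.8 + 56.3 + 244.3 = -3739.4
(Excluded from the current account — financial account: new loans extended by domestic banks to foreign borrowers 449.2, increase in resident deposits held at foreign banks 399.0, acquisition of a foreign subsidiary by a resident firm (outward FDI) 278.3, foreign purchases of equities on the domestic stock exchange 790.3, foreign purchases of domestic corporate bonds 796.0; capital account: sale of embassy land to a foreign government 44.2.)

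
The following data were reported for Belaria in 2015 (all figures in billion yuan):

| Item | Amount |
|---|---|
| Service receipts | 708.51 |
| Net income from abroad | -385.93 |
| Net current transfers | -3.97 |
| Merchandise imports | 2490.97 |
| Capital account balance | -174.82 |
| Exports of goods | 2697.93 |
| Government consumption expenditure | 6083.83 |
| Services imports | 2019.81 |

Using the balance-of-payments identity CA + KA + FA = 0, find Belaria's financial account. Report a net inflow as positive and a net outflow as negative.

Goods balance = 2697.93 - 2490.97 = 206.96
Services balance = 708.51 - 2019.81 = -1311.30
Trade balance (goods + services) = 206.96 + (-1311.30) = -1104.34
Net primary income = -385.93
Net secondary income = -3.97
Current account = -1104.34 + (-385.93) + (-3.97) = -1494.24
Financial account = -(-1494.24 + (-174.82)) = 1669.06

1669.06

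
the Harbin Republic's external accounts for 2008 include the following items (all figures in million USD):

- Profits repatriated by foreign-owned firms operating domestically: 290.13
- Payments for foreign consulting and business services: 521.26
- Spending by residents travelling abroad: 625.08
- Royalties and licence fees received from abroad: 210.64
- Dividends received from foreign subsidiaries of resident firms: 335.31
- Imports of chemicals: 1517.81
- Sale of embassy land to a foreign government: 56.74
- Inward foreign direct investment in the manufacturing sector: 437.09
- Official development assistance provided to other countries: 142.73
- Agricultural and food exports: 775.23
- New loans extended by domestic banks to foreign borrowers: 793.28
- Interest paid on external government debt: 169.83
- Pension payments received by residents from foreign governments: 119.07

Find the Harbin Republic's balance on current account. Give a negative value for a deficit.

-1826.59

Goods: 775.23 - 1517.81 = -742.58
Services: -625.08 - 521.26 + 210.64 = -935.70
Primary income: 335.31 - 169.83 - 290.13 = -124.65
Secondary income: 119.07 - 142.73 = -23.66
Current account = (-742.58) + (-935.70) + (-124.65) + (-23.66) = -1826.59
(Excluded from the current account — capital account: sale of embassy land to a foreign government 56.74; financial account: inward foreign direct investment in the manufacturing sector 437.09, new loans extended by domestic banks to foreign borrowers 793.28.)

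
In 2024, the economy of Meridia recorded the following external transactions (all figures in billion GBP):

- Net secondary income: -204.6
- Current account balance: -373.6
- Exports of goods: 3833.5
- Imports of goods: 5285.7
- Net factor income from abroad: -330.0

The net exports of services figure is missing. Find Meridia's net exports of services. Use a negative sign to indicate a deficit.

Current account = goods balance + services balance + net primary income + net secondary income
Sum of the known components = -1986.8
Net exports of services = CA - (known components) = -373.6 - (-1986.8) = 1613.2

1613.2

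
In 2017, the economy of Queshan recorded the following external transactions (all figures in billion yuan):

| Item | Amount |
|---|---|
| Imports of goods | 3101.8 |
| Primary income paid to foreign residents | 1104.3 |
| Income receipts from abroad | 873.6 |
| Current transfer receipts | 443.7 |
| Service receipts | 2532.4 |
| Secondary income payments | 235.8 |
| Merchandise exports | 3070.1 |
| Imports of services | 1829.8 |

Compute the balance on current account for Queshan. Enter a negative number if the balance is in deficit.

Goods balance = 3070.1 - 3101.8 = -31.7
Services balance = 2532.4 - 1829.8 = 702.6
Trade balance (goods + services) = -31.7 + 702.6 = 670.9
Net primary income = 873.6 - 1104.3 = -230.7
Net secondary income = 443.7 - 235.8 = 207.9
Current account = 670.9 + (-230.7) + 207.9 = 648.1

648.1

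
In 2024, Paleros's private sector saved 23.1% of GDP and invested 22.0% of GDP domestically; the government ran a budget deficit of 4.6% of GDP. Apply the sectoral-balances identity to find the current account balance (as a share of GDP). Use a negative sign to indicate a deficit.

By the sectoral-balances identity, CA = (S_private - I) + (T - G).
Private balance = 23.1 - 22.0 = 1.1
Government balance (T - G) = -4.6
CA = 1.1 + (-4.6) = -3.5

-3.5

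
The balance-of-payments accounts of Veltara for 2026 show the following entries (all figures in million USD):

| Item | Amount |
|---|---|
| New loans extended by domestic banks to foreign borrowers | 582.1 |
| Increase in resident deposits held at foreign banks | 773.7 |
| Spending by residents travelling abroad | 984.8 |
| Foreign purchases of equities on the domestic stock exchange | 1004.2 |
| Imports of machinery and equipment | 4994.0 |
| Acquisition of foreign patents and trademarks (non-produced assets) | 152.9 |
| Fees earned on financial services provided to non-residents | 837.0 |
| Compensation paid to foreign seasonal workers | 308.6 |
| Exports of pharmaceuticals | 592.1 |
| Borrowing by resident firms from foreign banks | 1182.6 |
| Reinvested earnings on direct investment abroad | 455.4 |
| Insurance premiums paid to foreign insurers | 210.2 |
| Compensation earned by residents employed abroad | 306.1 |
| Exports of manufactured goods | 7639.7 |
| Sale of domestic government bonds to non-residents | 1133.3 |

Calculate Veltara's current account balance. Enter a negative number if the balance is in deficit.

Goods: -4994.0 + 592.1 + 7639.7 = 3237.8
Services: -210.2 - 984.8 + 837.0 = -358.0
Primary income: -308.6 + 455.4 + 306.1 = 452.9
Current account = 3237.8 + (-358.0) + 452.9 = 3332.7
(Excluded from the current account — financial account: new loans extended by domestic banks to foreign borrowers 582.1, increase in resident deposits held at foreign banks 773.7, foreign purchases of equities on the domestic stock exchange 1004.2, borrowing by resident firms from foreign banks 1182.6, sale of domestic government bonds to non-residents 1133.3; capital account: acquisition of foreign patents and trademarks (non-produced assets) 152.9.)

3332.7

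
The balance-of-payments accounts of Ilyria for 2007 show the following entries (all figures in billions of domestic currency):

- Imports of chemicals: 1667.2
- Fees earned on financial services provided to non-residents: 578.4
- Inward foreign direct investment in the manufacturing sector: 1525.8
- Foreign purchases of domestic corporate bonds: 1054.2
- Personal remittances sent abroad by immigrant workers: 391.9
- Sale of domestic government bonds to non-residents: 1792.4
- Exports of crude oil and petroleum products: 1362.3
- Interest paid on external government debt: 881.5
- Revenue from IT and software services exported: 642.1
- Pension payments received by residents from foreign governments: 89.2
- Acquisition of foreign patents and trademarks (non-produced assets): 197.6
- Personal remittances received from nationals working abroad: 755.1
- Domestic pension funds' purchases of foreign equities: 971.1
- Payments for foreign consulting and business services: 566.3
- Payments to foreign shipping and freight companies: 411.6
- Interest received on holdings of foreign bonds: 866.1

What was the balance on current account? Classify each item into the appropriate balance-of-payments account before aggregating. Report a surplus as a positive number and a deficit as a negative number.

Goods: -1667.2 + 1362.3 = -304.9
Services: -566.3 - 411.6 + 578.4 + 642.1 = 242.6
Primary income: -881.5 + 866.1 = -15.4
Secondary income: -391.9 + 89.2 + 755.1 = 452.4
Current account = (-304.9) + 242.6 + (-15.4) + 452.4 = 374.7
(Excluded from the current account — financial account: inward foreign direct investment in the manufacturing sector 1525.8, foreign purchases of domestic corporate bonds 1054.2, sale of domestic government bonds to non-residents 1792.4, domestic pension funds' purchases of foreign equities 971.1; capital account: acquisition of foreign patents and trademarks (non-produced assets) 197.6.)

374.7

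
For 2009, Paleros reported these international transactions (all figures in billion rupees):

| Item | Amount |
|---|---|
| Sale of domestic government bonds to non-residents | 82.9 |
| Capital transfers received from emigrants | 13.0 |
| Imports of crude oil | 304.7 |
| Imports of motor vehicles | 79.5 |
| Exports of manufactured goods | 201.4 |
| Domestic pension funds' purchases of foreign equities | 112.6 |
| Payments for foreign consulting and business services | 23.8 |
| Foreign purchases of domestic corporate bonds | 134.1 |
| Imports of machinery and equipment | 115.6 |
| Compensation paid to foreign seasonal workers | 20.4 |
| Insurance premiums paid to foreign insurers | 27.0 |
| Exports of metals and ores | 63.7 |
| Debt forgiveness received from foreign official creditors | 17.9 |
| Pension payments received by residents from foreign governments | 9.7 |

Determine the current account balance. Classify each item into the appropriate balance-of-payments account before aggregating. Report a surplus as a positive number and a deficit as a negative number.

-296.2

Goods: -79.5 + 201.4 + 63.7 - 304.7 - 115.6 = -234.7
Services: -23.8 - 27.0 = -50.8
Primary income: -20.4
Secondary income: 9.7
Current account = (-234.7) + (-50.8) + (-20.4) + 9.7 = -296.2
(Excluded from the current account — financial account: sale of domestic government bonds to non-residents 82.9, domestic pension funds' purchases of foreign equities 112.6, foreign purchases of domestic corporate bonds 134.1; capital account: capital transfers received from emigrants 13.0, debt forgiveness received from foreign official creditors 17.9.)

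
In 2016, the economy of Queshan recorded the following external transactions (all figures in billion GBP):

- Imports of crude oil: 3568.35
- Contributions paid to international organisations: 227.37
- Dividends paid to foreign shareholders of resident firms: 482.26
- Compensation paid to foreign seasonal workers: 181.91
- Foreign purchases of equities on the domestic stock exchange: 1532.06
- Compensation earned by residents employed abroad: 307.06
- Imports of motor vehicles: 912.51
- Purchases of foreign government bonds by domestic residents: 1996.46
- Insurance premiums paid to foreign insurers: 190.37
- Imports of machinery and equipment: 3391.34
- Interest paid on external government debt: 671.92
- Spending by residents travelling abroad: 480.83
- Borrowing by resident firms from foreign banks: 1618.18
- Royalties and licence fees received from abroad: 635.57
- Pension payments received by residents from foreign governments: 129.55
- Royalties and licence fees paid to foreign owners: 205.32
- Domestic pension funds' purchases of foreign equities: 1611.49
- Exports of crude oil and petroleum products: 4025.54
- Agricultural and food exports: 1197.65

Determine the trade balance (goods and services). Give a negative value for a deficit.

-2889.96

Goods: 1197.65 - 3391.34 - 912.51 + 4025.54 - 3568.35 = -2649.01
Services: -480.83 - 205.32 + 635.57 - 190.37 = -240.95
Trade balance = -2649.01 + (-240.95) = -2889.96
(Excluded from the trade balance — secondary income: contributions paid to international organisations 227.37, pension payments received by residents from foreign governments 129.55; primary income: dividends paid to foreign shareholders of resident firms 482.26, compensation paid to foreign seasonal workers 181.91, compensation earned by residents employed abroad 307.06, interest paid on external government debt 671.92; financial account: foreign purchases of equities on the domestic stock exchange 1532.06, purchases of foreign government bonds by domestic residents 1996.46, borrowing by resident firms from foreign banks 1618.18, domestic pension funds' purchases of foreign equities 1611.49.)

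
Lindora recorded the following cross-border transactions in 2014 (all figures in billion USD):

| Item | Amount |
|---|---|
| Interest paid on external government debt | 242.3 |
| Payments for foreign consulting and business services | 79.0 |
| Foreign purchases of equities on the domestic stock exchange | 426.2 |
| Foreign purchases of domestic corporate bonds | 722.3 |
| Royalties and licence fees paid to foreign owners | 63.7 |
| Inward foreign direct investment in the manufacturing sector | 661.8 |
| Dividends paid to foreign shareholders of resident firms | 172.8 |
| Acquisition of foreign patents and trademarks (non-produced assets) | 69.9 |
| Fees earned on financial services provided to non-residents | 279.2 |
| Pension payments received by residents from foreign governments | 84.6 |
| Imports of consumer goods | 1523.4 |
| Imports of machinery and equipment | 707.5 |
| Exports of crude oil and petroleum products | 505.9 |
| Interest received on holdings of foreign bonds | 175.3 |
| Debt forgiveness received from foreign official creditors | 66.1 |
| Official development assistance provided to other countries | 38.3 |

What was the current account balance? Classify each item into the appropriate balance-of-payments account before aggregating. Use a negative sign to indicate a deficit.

-1782.0

Goods: 505.9 - 1523.4 - 707.5 = -1725.0
Services: 279.2 - 63.7 - 79.0 = 136.5
Primary income: -242.3 + 175.3 - 172.8 = -239.8
Secondary income: 84.6 - 38.3 = 46.3
Current account = (-1725.0) + 136.5 + (-239.8) + 46.3 = -1782.0
(Excluded from the current account — financial account: foreign purchases of equities on the domestic stock exchange 426.2, foreign purchases of domestic corporate bonds 722.3, inward foreign direct investment in the manufacturing sector 661.8; capital account: acquisition of foreign patents and trademarks (non-produced assets) 69.9, debt forgiveness received from foreign official creditors 66.1.)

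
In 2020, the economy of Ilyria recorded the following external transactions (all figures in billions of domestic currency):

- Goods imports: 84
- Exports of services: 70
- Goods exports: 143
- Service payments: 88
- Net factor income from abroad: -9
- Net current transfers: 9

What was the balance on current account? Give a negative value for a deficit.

41

Goods balance = 143 - 84 = 59
Services balance = 70 - 88 = -18
Trade balance (goods + services) = 59 + (-18) = 41
Net primary income = -9
Net secondary income = 9
Current account = 41 + (-9) + 9 = 41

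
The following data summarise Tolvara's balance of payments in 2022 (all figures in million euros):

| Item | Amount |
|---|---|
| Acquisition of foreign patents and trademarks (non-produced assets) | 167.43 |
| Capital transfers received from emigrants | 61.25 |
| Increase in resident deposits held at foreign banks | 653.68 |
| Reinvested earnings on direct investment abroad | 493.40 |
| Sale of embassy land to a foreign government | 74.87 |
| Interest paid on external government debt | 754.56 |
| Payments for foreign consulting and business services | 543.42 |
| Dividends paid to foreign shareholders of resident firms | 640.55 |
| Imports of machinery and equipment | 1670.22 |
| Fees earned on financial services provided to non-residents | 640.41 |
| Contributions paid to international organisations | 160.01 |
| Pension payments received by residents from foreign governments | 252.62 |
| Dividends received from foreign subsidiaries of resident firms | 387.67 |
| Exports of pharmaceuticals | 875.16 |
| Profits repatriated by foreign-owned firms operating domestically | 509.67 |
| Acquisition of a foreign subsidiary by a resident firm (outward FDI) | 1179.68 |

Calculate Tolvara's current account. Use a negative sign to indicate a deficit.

-1629.17

Goods: -1670.22 + 875.16 = -795.06
Services: 640.41 - 543.42 = 96.99
Primary income: -640.55 + 387.67 - 509.67 - 754.56 + 493.40 = -1023.71
Secondary income: 252.62 - 160.01 = 92.61
Current account = (-795.06) + 96.99 + (-1023.71) + 92.61 = -1629.17
(Excluded from the current account — capital account: acquisition of foreign patents and trademarks (non-produced assets) 167.43, capital transfers received from emigrants 61.25, sale of embassy land to a foreign government 74.87; financial account: increase in resident deposits held at foreign banks 653.68, acquisition of a foreign subsidiary by a resident firm (outward FDI) 1179.68.)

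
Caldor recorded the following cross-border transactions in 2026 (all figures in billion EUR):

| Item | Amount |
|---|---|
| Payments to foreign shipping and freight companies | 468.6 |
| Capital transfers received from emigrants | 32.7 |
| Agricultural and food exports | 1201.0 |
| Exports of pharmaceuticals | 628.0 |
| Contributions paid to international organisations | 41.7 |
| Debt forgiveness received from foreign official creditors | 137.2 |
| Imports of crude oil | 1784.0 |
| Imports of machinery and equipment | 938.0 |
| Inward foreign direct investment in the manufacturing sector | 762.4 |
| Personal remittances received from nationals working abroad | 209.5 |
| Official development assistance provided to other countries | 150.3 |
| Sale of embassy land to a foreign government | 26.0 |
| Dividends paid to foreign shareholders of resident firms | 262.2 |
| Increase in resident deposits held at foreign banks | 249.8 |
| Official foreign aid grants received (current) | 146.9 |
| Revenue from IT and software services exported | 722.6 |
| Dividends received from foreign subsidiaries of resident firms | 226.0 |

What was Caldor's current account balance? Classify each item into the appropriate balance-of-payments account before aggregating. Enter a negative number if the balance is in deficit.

-510.8

Goods: 628.0 - 1784.0 - 938.0 + 1201.0 = -893.0
Services: 722.6 - 468.6 = 254.0
Primary income: -262.2 + 226.0 = -36.2
Secondary income: 209.5 - 41.7 + 146.9 - 150.3 = 164.4
Current account = (-893.0) + 254.0 + (-36.2) + 164.4 = -510.8
(Excluded from the current account — capital account: capital transfers received from emigrants 32.7, debt forgiveness received from foreign official creditors 137.2, sale of embassy land to a foreign government 26.0; financial account: inward foreign direct investment in the manufacturing sector 762.4, increase in resident deposits held at foreign banks 249.8.)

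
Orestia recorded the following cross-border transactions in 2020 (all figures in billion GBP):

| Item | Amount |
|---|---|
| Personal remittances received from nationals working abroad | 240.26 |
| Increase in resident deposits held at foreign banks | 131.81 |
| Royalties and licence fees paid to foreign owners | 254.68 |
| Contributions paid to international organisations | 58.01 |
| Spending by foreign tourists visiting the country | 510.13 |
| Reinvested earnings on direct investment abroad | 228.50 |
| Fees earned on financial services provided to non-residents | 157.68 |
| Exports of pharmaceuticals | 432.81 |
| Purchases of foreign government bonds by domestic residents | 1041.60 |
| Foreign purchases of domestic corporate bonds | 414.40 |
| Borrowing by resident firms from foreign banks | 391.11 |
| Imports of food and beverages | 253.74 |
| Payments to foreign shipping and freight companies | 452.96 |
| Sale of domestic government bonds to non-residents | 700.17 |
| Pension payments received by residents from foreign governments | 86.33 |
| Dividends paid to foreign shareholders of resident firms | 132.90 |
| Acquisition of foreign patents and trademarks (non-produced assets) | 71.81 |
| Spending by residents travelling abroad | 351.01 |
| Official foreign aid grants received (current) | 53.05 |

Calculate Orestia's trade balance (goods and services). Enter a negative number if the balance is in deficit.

-211.77

Goods: 432.81 - 253.74 = 179.07
Services: -254.68 + 157.68 + 510.13 - 452.96 - 351.01 = -390.84
Trade balance = 179.07 + (-390.84) = -211.77
(Excluded from the trade balance — secondary income: personal remittances received from nationals working abroad 240.26, contributions paid to international organisations 58.01, pension payments received by residents from foreign governments 86.33, official foreign aid grants received (current) 53.05; financial account: increase in resident deposits held at foreign banks 131.81, purchases of foreign government bonds by domestic residents 1041.60, foreign purchases of domestic corporate bonds 414.40, borrowing by resident firms from foreign banks 391.11, sale of domestic government bonds to non-residents 700.17; primary income: reinvested earnings on direct investment abroad 228.50, dividends paid to foreign shareholders of resident firms 132.90; capital account: acquisition of foreign patents and trademarks (non-produced assets) 71.81.)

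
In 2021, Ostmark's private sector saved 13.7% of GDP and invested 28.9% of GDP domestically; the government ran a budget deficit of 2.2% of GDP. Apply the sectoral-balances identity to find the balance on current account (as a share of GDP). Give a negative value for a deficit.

-17.4

By the sectoral-balances identity, CA = (S_private - I) + (T - G).
Private balance = 13.7 - 28.9 = -15.2
Government balance (T - G) = -2.2
CA = -15.2 + (-2.2) = -17.4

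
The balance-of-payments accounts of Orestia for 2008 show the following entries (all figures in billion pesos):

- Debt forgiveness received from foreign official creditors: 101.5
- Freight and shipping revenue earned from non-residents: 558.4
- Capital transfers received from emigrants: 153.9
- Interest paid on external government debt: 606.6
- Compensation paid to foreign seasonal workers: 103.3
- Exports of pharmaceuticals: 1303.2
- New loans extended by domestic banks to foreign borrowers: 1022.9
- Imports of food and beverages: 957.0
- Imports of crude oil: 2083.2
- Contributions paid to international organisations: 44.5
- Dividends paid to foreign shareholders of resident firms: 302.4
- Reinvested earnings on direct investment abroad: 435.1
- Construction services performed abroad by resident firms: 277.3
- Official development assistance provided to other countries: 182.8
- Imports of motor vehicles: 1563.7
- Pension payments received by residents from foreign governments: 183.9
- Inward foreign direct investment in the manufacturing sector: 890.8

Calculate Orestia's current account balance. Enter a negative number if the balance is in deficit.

Goods: -2083.2 + 1303.2 - 1563.7 - 957.0 = -3300.7
Services: 558.4 + 277.3 = 835.7
Primary income: -606.6 - 103.3 + 435.1 - 302.4 = -577.2
Secondary income: 183.9 - 182.8 - 44.5 = -43.4
Current account = (-3300.7) + 835.7 + (-577.2) + (-43.4) = -3085.6
(Excluded from the current account — capital account: debt forgiveness received from foreign official creditors 101.5, capital transfers received from emigrants 153.9; financial account: new loans extended by domestic banks to foreign borrowers 1022.9, inward foreign direct investment in the manufacturing sector 890.8.)

-3085.6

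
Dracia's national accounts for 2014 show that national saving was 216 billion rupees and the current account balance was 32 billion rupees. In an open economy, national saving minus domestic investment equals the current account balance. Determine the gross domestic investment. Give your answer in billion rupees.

184

I = S - CA = 216 - 32 = 184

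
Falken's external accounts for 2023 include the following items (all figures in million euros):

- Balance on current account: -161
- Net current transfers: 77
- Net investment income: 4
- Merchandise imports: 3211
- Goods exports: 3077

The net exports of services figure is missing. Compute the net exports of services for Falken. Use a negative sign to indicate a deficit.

-108

Current account = goods balance + services balance + net primary income + net secondary income
Sum of the known components = -53
Net exports of services = CA - (known components) = -161 - (-53) = -108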